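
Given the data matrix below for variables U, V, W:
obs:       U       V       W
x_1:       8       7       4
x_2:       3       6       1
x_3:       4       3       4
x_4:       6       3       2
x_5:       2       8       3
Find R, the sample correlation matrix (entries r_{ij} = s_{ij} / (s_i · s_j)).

Step 1 — column means:
  mean(U) = (8 + 3 + 4 + 6 + 2) / 5 = 23/5 = 4.6
  mean(V) = (7 + 6 + 3 + 3 + 8) / 5 = 27/5 = 5.4
  mean(W) = (4 + 1 + 4 + 2 + 3) / 5 = 14/5 = 2.8

Step 2 — sample variances and covariances s[i,j] = (1/(n-1)) · Σ_k (x_{k,i} - mean_i) · (x_{k,j} - mean_j), with n-1 = 4:
  s[U,U] = ((3.4)·(3.4) + (-1.6)·(-1.6) + (-0.6)·(-0.6) + (1.4)·(1.4) + (-2.6)·(-2.6)) / 4 = 23.2/4 = 5.8
  s[U,V] = ((3.4)·(1.6) + (-1.6)·(0.6) + (-0.6)·(-2.4) + (1.4)·(-2.4) + (-2.6)·(2.6)) / 4 = -4.2/4 = -1.05
  s[U,W] = ((3.4)·(1.2) + (-1.6)·(-1.8) + (-0.6)·(1.2) + (1.4)·(-0.8) + (-2.6)·(0.2)) / 4 = 4.6/4 = 1.15
  s[V,V] = ((1.6)·(1.6) + (0.6)·(0.6) + (-2.4)·(-2.4) + (-2.4)·(-2.4) + (2.6)·(2.6)) / 4 = 21.2/4 = 5.3
  s[V,W] = ((1.6)·(1.2) + (0.6)·(-1.8) + (-2.4)·(1.2) + (-2.4)·(-0.8) + (2.6)·(0.2)) / 4 = 0.4/4 = 0.1
  s[W,W] = ((1.2)·(1.2) + (-1.8)·(-1.8) + (1.2)·(1.2) + (-0.8)·(-0.8) + (0.2)·(0.2)) / 4 = 6.8/4 = 1.7
  Sample standard deviations s_i = √(s[i,i]):
  s(U) = √(5.8) = 2.4083
  s(V) = √(5.3) = 2.3022
  s(W) = √(1.7) = 1.3038

Step 3 — r_{ij} = s_{ij} / (s_i · s_j):
  r[U,U] = 1 (diagonal).
  r[U,V] = -1.05 / (2.4083 · 2.3022) = -1.05 / 5.5444 = -0.1894
  r[U,W] = 1.15 / (2.4083 · 1.3038) = 1.15 / 3.1401 = 0.3662
  r[V,V] = 1 (diagonal).
  r[V,W] = 0.1 / (2.3022 · 1.3038) = 0.1 / 3.0017 = 0.0333
  r[W,W] = 1 (diagonal).

R is symmetric with unit diagonal. Assembling:

R = [[1, -0.1894, 0.3662],
 [-0.1894, 1, 0.0333],
 [0.3662, 0.0333, 1]]


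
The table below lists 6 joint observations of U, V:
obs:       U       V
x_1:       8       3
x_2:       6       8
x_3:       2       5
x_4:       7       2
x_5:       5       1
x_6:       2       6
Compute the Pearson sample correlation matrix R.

Step 1 — column means:
  mean(U) = (8 + 6 + 2 + 7 + 5 + 2) / 6 = 30/6 = 5
  mean(V) = (3 + 8 + 5 + 2 + 1 + 6) / 6 = 25/6 = 4.1667

Step 2 — sample variances and covariances s[i,j] = (1/(n-1)) · Σ_k (x_{k,i} - mean_i) · (x_{k,j} - mean_j), with n-1 = 5:
  s[U,U] = ((3)·(3) + (1)·(1) + (-3)·(-3) + (2)·(2) + (0)·(0) + (-3)·(-3)) / 5 = 32/5 = 6.4
  s[U,V] = ((3)·(-1.1667) + (1)·(3.8333) + (-3)·(0.8333) + (2)·(-2.1667) + (0)·(-3.1667) + (-3)·(1.8333)) / 5 = -12/5 = -2.4
  s[V,V] = ((-1.1667)·(-1.1667) + (3.8333)·(3.8333) + (0.8333)·(0.8333) + (-2.1667)·(-2.1667) + (-3.1667)·(-3.1667) + (1.8333)·(1.8333)) / 5 = 34.8333/5 = 6.9667
  Sample standard deviations s_i = √(s[i,i]):
  s(U) = √(6.4) = 2.5298
  s(V) = √(6.9667) = 2.6394

Step 3 — r_{ij} = s_{ij} / (s_i · s_j):
  r[U,U] = 1 (diagonal).
  r[U,V] = -2.4 / (2.5298 · 2.6394) = -2.4 / 6.6773 = -0.3594
  r[V,V] = 1 (diagonal).

R is symmetric with unit diagonal. Assembling:

R = [[1, -0.3594],
 [-0.3594, 1]]


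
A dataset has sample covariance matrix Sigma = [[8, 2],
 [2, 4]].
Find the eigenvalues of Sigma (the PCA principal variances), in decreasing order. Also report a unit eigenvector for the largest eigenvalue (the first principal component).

Step 1 — characteristic polynomial of 2×2 Sigma:
  det(Sigma - λI) = λ² - trace · λ + det = 0.
  trace = 8 + 4 = 12, det = 8·4 - (2)² = 28.
Step 2 — discriminant:
  Δ = trace² - 4·det = 144 - 112 = 32.
Step 3 — eigenvalues:
  λ = (trace ± √Δ)/2 = (12 ± 5.6569)/2,
  λ_1 = 8.8284,  λ_2 = 3.1716.

Step 4 — unit eigenvector for λ_1: solve (Sigma - λ_1 I)v = 0. First row:
  (8 - 8.8284)·v_x + (2)·v_y = 0, i.e. (-0.8284)·v_x + (2)·v_y = 0,
  so v ∝ (b, λ_1 - a) = (2, 0.8284) = u.
  ||u|| = √((2)² + (0.8284)²) = √(4.6863) ≈ 2.1648,
  v_1 = u/||u|| ≈ (0.9239, 0.3827) (||v_1|| = 1).

λ_1 = 8.8284,  λ_2 = 3.1716;  v_1 ≈ (0.9239, 0.3827)


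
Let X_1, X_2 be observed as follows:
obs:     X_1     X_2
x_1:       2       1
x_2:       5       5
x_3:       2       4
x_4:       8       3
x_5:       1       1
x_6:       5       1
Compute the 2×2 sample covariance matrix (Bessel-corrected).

Step 1 — column means:
  mean(X_1) = (2 + 5 + 2 + 8 + 1 + 5) / 6 = 23/6 = 3.8333
  mean(X_2) = (1 + 5 + 4 + 3 + 1 + 1) / 6 = 15/6 = 2.5

Step 2 — sample covariance S[i,j] = (1/(n-1)) · Σ_k (x_{k,i} - mean_i) · (x_{k,j} - mean_j), with n-1 = 5.
  S[X_1,X_1] = ((-1.8333)·(-1.8333) + (1.1667)·(1.1667) + (-1.8333)·(-1.8333) + (4.1667)·(4.1667) + (-2.8333)·(-2.8333) + (1.1667)·(1.1667)) / 5 = 34.8333/5 = 6.9667
  S[X_1,X_2] = ((-1.8333)·(-1.5) + (1.1667)·(2.5) + (-1.8333)·(1.5) + (4.1667)·(0.5) + (-2.8333)·(-1.5) + (1.1667)·(-1.5)) / 5 = 7.5/5 = 1.5
  S[X_2,X_2] = ((-1.5)·(-1.5) + (2.5)·(2.5) + (1.5)·(1.5) + (0.5)·(0.5) + (-1.5)·(-1.5) + (-1.5)·(-1.5)) / 5 = 15.5/5 = 3.1

S is symmetric (S[j,i] = S[i,j]). Assembling:

S = [[6.9667, 1.5],
 [1.5, 3.1]]


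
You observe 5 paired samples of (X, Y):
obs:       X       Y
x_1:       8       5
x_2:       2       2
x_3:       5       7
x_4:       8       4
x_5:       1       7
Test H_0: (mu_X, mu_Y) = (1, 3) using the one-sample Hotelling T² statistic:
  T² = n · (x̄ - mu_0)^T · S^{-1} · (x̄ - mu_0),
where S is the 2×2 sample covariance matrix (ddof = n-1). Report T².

Step 1 — sample mean vector:
  mean(X) = (8 + 2 + 5 + 8 + 1) / 5 = 24/5 = 4.8
  mean(Y) = (5 + 2 + 7 + 4 + 7) / 5 = 25/5 = 5
  x̄ = (4.8, 5),  deviation x̄ - mu_0 = (4.8, 5) - (1, 3) = (3.8, 2).

Step 2 — sample covariance matrix, S[i,j] = (1/(n-1)) · Σ_k (x_{k,i} - mean_i) · (x_{k,j} - mean_j), divisor n-1 = 4:
  S[X,X] = ((3.2)·(3.2) + (-2.8)·(-2.8) + (0.2)·(0.2) + (3.2)·(3.2) + (-3.8)·(-3.8)) / 4 = 42.8/4 = 10.7
  S[X,Y] = ((3.2)·(0) + (-2.8)·(-3) + (0.2)·(2) + (3.2)·(-1) + (-3.8)·(2)) / 4 = -2/4 = -0.5
  S[Y,Y] = ((0)·(0) + (-3)·(-3) + (2)·(2) + (-1)·(-1) + (2)·(2)) / 4 = 18/4 = 4.5
  S = [[10.7, -0.5],
 [-0.5, 4.5]].

Step 3 — invert S. det(S) = 10.7·4.5 - (-0.5)² = 47.9.
  S^{-1} = (1/det) · [[d, -b], [-b, a]] = [[0.0939, 0.0104],
 [0.0104, 0.2234]].

Step 4 — quadratic form (x̄ - mu_0)^T · S^{-1} · (x̄ - mu_0):
  S^{-1} · (x̄ - mu_0) = (0.3779, 0.4864),
  (x̄ - mu_0)^T · [...] = (3.8)·(0.3779) + (2)·(0.4864) = 2.4088.

Step 5 — scale by n: T² = 5 · 2.4088 = 12.0438.

T² ≈ 12.0438


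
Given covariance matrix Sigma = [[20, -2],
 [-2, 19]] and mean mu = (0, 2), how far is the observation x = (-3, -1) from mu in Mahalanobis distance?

Step 1 — centre the observation: (x - mu) = (-3, -3).

Step 2 — invert Sigma. det(Sigma) = 20·19 - (-2)² = 376.
  Sigma^{-1} = (1/det) · [[d, -b], [-b, a]] = [[0.0505, 0.0053],
 [0.0053, 0.0532]].

Step 3 — form the quadratic (x - mu)^T · Sigma^{-1} · (x - mu):
  Sigma^{-1} · (x - mu) = (-0.1676, -0.1755).
  (x - mu)^T · [Sigma^{-1} · (x - mu)] = (-3)·(-0.1676) + (-3)·(-0.1755) = 1.0293.

Step 4 — take square root: d = √(1.0293) ≈ 1.0145.

d(x, mu) = √(1.0293) ≈ 1.0145


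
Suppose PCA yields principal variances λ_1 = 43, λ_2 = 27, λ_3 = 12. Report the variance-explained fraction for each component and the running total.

Step 1 — total variance = trace(Sigma) = Σ λ_i = 43 + 27 + 12 = 82.

Step 2 — fraction explained by component i = λ_i / Σ λ:
  PC1: 43/82 = 0.5244
  PC2: 27/82 = 0.3293
  PC3: 12/82 = 0.1463

Step 3 — cumulative fraction after k components = (λ_1 + ... + λ_k) / Σ λ:
  k = 1: 43/82 = 0.5244
  k = 2: (43 + 27)/82 = 70/82 = 0.8537
  k = 3: (43 + 27 + 12)/82 = 82/82 = 1

Summary (fraction, with percent):

explained: PC1 0.5244 (52.44%), PC2 0.3293 (32.93%), PC3 0.1463 (14.63%);  cumulative: 0.5244, 0.8537, 1


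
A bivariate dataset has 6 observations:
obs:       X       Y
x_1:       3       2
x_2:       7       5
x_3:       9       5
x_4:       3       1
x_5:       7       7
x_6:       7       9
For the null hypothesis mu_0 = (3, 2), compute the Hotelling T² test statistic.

Step 1 — sample mean vector:
  mean(X) = (3 + 7 + 9 + 3 + 7 + 7) / 6 = 36/6 = 6
  mean(Y) = (2 + 5 + 5 + 1 + 7 + 9) / 6 = 29/6 = 4.8333
  x̄ = (6, 4.8333),  deviation x̄ - mu_0 = (6, 4.8333) - (3, 2) = (3, 2.8333).

Step 2 — sample covariance matrix, S[i,j] = (1/(n-1)) · Σ_k (x_{k,i} - mean_i) · (x_{k,j} - mean_j), divisor n-1 = 5:
  S[X,X] = ((-3)·(-3) + (1)·(1) + (3)·(3) + (-3)·(-3) + (1)·(1) + (1)·(1)) / 5 = 30/5 = 6
  S[X,Y] = ((-3)·(-2.8333) + (1)·(0.1667) + (3)·(0.1667) + (-3)·(-3.8333) + (1)·(2.1667) + (1)·(4.1667)) / 5 = 27/5 = 5.4
  S[Y,Y] = ((-2.8333)·(-2.8333) + (0.1667)·(0.1667) + (0.1667)·(0.1667) + (-3.8333)·(-3.8333) + (2.1667)·(2.1667) + (4.1667)·(4.1667)) / 5 = 44.8333/5 = 8.9667
  S = [[6, 5.4],
 [5.4, 8.9667]].

Step 3 — invert S. det(S) = 6·8.9667 - (5.4)² = 24.64.
  S^{-1} = (1/det) · [[d, -b], [-b, a]] = [[0.3639, -0.2192],
 [-0.2192, 0.2435]].

Step 4 — quadratic form (x̄ - mu_0)^T · S^{-1} · (x̄ - mu_0):
  S^{-1} · (x̄ - mu_0) = (0.4708, 0.0325),
  (x̄ - mu_0)^T · [...] = (3)·(0.4708) + (2.8333)·(0.0325) = 1.5043.

Step 5 — scale by n: T² = 6 · 1.5043 = 9.026.

T² ≈ 9.026


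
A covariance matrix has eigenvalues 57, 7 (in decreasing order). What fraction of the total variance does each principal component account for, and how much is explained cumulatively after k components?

Step 1 — total variance = trace(Sigma) = Σ λ_i = 57 + 7 = 64.

Step 2 — fraction explained by component i = λ_i / Σ λ:
  PC1: 57/64 = 0.8906
  PC2: 7/64 = 0.1094

Step 3 — cumulative fraction after k components = (λ_1 + ... + λ_k) / Σ λ:
  k = 1: 57/64 = 0.8906
  k = 2: (57 + 7)/64 = 64/64 = 1

Summary (fraction, with percent):

explained: PC1 0.8906 (89.06%), PC2 0.1094 (10.94%);  cumulative: 0.8906, 1


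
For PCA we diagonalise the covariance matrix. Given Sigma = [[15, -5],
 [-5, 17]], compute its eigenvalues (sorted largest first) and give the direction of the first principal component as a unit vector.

Step 1 — characteristic polynomial of 2×2 Sigma:
  det(Sigma - λI) = λ² - trace · λ + det = 0.
  trace = 15 + 17 = 32, det = 15·17 - (-5)² = 230.
Step 2 — discriminant:
  Δ = trace² - 4·det = 1024 - 920 = 104.
Step 3 — eigenvalues:
  λ = (trace ± √Δ)/2 = (32 ± 10.198)/2,
  λ_1 = 21.099,  λ_2 = 10.901.

Step 4 — unit eigenvector for λ_1: solve (Sigma - λ_1 I)v = 0. First row:
  (15 - 21.099)·v_x + (-5)·v_y = 0, i.e. (-6.099)·v_x + (-5)·v_y = 0,
  so v ∝ (b, λ_1 - a) = (-5, 6.099); multiply by -1 so the first entry is positive: u = (5, -6.099).
  ||u|| = √((5)² + (-6.099)²) = √(62.198) ≈ 7.8866,
  v_1 = u/||u|| ≈ (0.634, -0.7733) (||v_1|| = 1).

λ_1 = 21.099,  λ_2 = 10.901;  v_1 ≈ (0.634, -0.7733)


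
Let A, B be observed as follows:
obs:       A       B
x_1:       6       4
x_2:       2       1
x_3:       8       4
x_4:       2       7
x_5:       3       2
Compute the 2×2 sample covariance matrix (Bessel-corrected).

Step 1 — column means:
  mean(A) = (6 + 2 + 8 + 2 + 3) / 5 = 21/5 = 4.2
  mean(B) = (4 + 1 + 4 + 7 + 2) / 5 = 18/5 = 3.6

Step 2 — sample covariance S[i,j] = (1/(n-1)) · Σ_k (x_{k,i} - mean_i) · (x_{k,j} - mean_j), with n-1 = 4.
  S[A,A] = ((1.8)·(1.8) + (-2.2)·(-2.2) + (3.8)·(3.8) + (-2.2)·(-2.2) + (-1.2)·(-1.2)) / 4 = 28.8/4 = 7.2
  S[A,B] = ((1.8)·(0.4) + (-2.2)·(-2.6) + (3.8)·(0.4) + (-2.2)·(3.4) + (-1.2)·(-1.6)) / 4 = 2.4/4 = 0.6
  S[B,B] = ((0.4)·(0.4) + (-2.6)·(-2.6) + (0.4)·(0.4) + (3.4)·(3.4) + (-1.6)·(-1.6)) / 4 = 21.2/4 = 5.3

S is symmetric (S[j,i] = S[i,j]). Assembling:

S = [[7.2, 0.6],
 [0.6, 5.3]]


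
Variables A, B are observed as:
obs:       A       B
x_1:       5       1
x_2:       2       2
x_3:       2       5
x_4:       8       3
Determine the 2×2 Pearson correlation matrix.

Step 1 — column means:
  mean(A) = (5 + 2 + 2 + 8) / 4 = 17/4 = 4.25
  mean(B) = (1 + 2 + 5 + 3) / 4 = 11/4 = 2.75

Step 2 — sample variances and covariances s[i,j] = (1/(n-1)) · Σ_k (x_{k,i} - mean_i) · (x_{k,j} - mean_j), with n-1 = 3:
  s[A,A] = ((0.75)·(0.75) + (-2.25)·(-2.25) + (-2.25)·(-2.25) + (3.75)·(3.75)) / 3 = 24.75/3 = 8.25
  s[A,B] = ((0.75)·(-1.75) + (-2.25)·(-0.75) + (-2.25)·(2.25) + (3.75)·(0.25)) / 3 = -3.75/3 = -1.25
  s[B,B] = ((-1.75)·(-1.75) + (-0.75)·(-0.75) + (2.25)·(2.25) + (0.25)·(0.25)) / 3 = 8.75/3 = 2.9167
  Sample standard deviations s_i = √(s[i,i]):
  s(A) = √(8.25) = 2.8723
  s(B) = √(2.9167) = 1.7078

Step 3 — r_{ij} = s_{ij} / (s_i · s_j):
  r[A,A] = 1 (diagonal).
  r[A,B] = -1.25 / (2.8723 · 1.7078) = -1.25 / 4.9054 = -0.2548
  r[B,B] = 1 (diagonal).

R is symmetric with unit diagonal. Assembling:

R = [[1, -0.2548],
 [-0.2548, 1]]


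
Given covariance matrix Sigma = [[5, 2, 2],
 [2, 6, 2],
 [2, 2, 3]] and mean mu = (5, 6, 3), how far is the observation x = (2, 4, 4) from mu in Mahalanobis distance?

Step 1 — centre the observation: (x - mu) = (-3, -2, 1).

Step 2 — invert Sigma (cofactor / det for 3×3, or solve directly):
  Sigma^{-1} = [[0.28, -0.04, -0.16],
 [-0.04, 0.22, -0.12],
 [-0.16, -0.12, 0.52]].

Step 3 — form the quadratic (x - mu)^T · Sigma^{-1} · (x - mu):
  Sigma^{-1} · (x - mu) = (-0.92, -0.44, 1.24).
  (x - mu)^T · [Sigma^{-1} · (x - mu)] = (-3)·(-0.92) + (-2)·(-0.44) + (1)·(1.24) = 4.88.

Step 4 — take square root: d = √(4.88) ≈ 2.2091.

d(x, mu) = √(4.88) ≈ 2.2091


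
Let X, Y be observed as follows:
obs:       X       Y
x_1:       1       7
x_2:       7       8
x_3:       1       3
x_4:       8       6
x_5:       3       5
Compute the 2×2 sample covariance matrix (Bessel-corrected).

Step 1 — column means:
  mean(X) = (1 + 7 + 1 + 8 + 3) / 5 = 20/5 = 4
  mean(Y) = (7 + 8 + 3 + 6 + 5) / 5 = 29/5 = 5.8

Step 2 — sample covariance S[i,j] = (1/(n-1)) · Σ_k (x_{k,i} - mean_i) · (x_{k,j} - mean_j), with n-1 = 4.
  S[X,X] = ((-3)·(-3) + (3)·(3) + (-3)·(-3) + (4)·(4) + (-1)·(-1)) / 4 = 44/4 = 11
  S[X,Y] = ((-3)·(1.2) + (3)·(2.2) + (-3)·(-2.8) + (4)·(0.2) + (-1)·(-0.8)) / 4 = 13/4 = 3.25
  S[Y,Y] = ((1.2)·(1.2) + (2.2)·(2.2) + (-2.8)·(-2.8) + (0.2)·(0.2) + (-0.8)·(-0.8)) / 4 = 14.8/4 = 3.7

S is symmetric (S[j,i] = S[i,j]). Assembling:

S = [[11, 3.25],
 [3.25, 3.7]]


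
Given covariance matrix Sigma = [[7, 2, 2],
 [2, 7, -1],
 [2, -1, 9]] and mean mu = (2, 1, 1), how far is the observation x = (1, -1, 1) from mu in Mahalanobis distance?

Step 1 — centre the observation: (x - mu) = (-1, -2, 0).

Step 2 — invert Sigma (cofactor / det for 3×3, or solve directly):
  Sigma^{-1} = [[0.1713, -0.0552, -0.0442],
 [-0.0552, 0.163, 0.0304],
 [-0.0442, 0.0304, 0.1243]].

Step 3 — form the quadratic (x - mu)^T · Sigma^{-1} · (x - mu):
  Sigma^{-1} · (x - mu) = (-0.0608, -0.2707, -0.0166).
  (x - mu)^T · [Sigma^{-1} · (x - mu)] = (-1)·(-0.0608) + (-2)·(-0.2707) + (0)·(-0.0166) = 0.6022.

Step 4 — take square root: d = √(0.6022) ≈ 0.776.

d(x, mu) = √(0.6022) ≈ 0.776


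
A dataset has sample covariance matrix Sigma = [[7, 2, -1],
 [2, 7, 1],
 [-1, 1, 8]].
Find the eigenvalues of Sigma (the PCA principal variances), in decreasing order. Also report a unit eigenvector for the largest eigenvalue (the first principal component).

Step 1 — characteristic polynomial p(λ) = det(λI - Sigma) = λ³ - tr·λ² + c_1·λ - det, where tr = trace, c_1 = sum of the principal 2×2 minors, det = det(Sigma):
  tr = 7 + 7 + 8 = 22,
  c_1 = (7·7 - (2)²) + (7·8 - (-1)²) + (7·8 - (1)²) = 45 + 55 + 55 = 155,
  det = 7·(7·8 - (1)²) - (2)·((2)·8 - (1)·(-1)) + (-1)·((2)·(1) - 7·(-1)) = 7·(55) - (2)·(17) + (-1)·(9) = 342.
  So p(λ) = λ³ - 22λ² + 155λ - 342.
Step 2 — look for an integer root (rational root theorem: any rational root is an integer divisor of 342). Testing λ = 9:
  p(9) = 729 - 1782 + 1395 - 342 = 0  ✓
  Dividing out (λ - 9): p(λ) = (λ - 9)(λ² - 13λ + 38).
Step 3 — remaining eigenvalues from the quadratic λ² - 13λ + 38 = 0:
  Δ = 13² - 4·38 = 169 - 152 = 17,  λ = (13 ± √17)/2 = (13 ± 4.1231)/2 ≈ 8.5616 or 4.4384.
  Sorted: λ_1 = 9,  λ_2 = 8.5616,  λ_3 = 4.4384  (check: sum = 22 = tr ✓).

Step 4 — unit eigenvector for λ_1 = 9: v spans the null space of (Sigma - λ_1 I), whose rows are
  r_1 = (-2, 2, -1),  r_2 = (2, -2, 1),  r_3 = (-1, 1, -1).
  v is orthogonal to every row, so take v ∝ r_1 × r_3 = ((2)·(-1) - (-1)·(1), (-1)·(-1) - (-2)·(-1), (-2)·(1) - (2)·(-1)) = (-1, -1, 0).
  Rescale (multiply by -1 so the first nonzero entry is positive): u = (1, 1, 0).
  ||u|| = √((1)² + (1)² + (0)²) = √(2) ≈ 1.4142,  v_1 = u/||u|| ≈ (0.7071, 0.7071, 0) (||v_1|| = 1).

λ_1 = 9,  λ_2 = 8.5616,  λ_3 = 4.4384;  v_1 ≈ (0.7071, 0.7071, 0)


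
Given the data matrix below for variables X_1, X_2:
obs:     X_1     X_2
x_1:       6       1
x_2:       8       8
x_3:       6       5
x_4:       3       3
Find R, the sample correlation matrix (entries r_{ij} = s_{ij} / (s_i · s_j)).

Step 1 — column means:
  mean(X_1) = (6 + 8 + 6 + 3) / 4 = 23/4 = 5.75
  mean(X_2) = (1 + 8 + 5 + 3) / 4 = 17/4 = 4.25

Step 2 — sample variances and covariances s[i,j] = (1/(n-1)) · Σ_k (x_{k,i} - mean_i) · (x_{k,j} - mean_j), with n-1 = 3:
  s[X_1,X_1] = ((0.25)·(0.25) + (2.25)·(2.25) + (0.25)·(0.25) + (-2.75)·(-2.75)) / 3 = 12.75/3 = 4.25
  s[X_1,X_2] = ((0.25)·(-3.25) + (2.25)·(3.75) + (0.25)·(0.75) + (-2.75)·(-1.25)) / 3 = 11.25/3 = 3.75
  s[X_2,X_2] = ((-3.25)·(-3.25) + (3.75)·(3.75) + (0.75)·(0.75) + (-1.25)·(-1.25)) / 3 = 26.75/3 = 8.9167
  Sample standard deviations s_i = √(s[i,i]):
  s(X_1) = √(4.25) = 2.0616
  s(X_2) = √(8.9167) = 2.9861

Step 3 — r_{ij} = s_{ij} / (s_i · s_j):
  r[X_1,X_1] = 1 (diagonal).
  r[X_1,X_2] = 3.75 / (2.0616 · 2.9861) = 3.75 / 6.156 = 0.6092
  r[X_2,X_2] = 1 (diagonal).

R is symmetric with unit diagonal. Assembling:

R = [[1, 0.6092],
 [0.6092, 1]]


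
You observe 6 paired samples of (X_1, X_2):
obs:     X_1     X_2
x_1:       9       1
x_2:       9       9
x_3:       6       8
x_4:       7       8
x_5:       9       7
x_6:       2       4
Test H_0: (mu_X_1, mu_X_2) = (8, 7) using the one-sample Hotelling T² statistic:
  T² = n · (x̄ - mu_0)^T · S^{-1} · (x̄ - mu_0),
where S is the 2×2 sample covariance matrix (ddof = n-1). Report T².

Step 1 — sample mean vector:
  mean(X_1) = (9 + 9 + 6 + 7 + 9 + 2) / 6 = 42/6 = 7
  mean(X_2) = (1 + 9 + 8 + 8 + 7 + 4) / 6 = 37/6 = 6.1667
  x̄ = (7, 6.1667),  deviation x̄ - mu_0 = (7, 6.1667) - (8, 7) = (-1, -0.8333).

Step 2 — sample covariance matrix, S[i,j] = (1/(n-1)) · Σ_k (x_{k,i} - mean_i) · (x_{k,j} - mean_j), divisor n-1 = 5:
  S[X_1,X_1] = ((2)·(2) + (2)·(2) + (-1)·(-1) + (0)·(0) + (2)·(2) + (-5)·(-5)) / 5 = 38/5 = 7.6
  S[X_1,X_2] = ((2)·(-5.1667) + (2)·(2.8333) + (-1)·(1.8333) + (0)·(1.8333) + (2)·(0.8333) + (-5)·(-2.1667)) / 5 = 6/5 = 1.2
  S[X_2,X_2] = ((-5.1667)·(-5.1667) + (2.8333)·(2.8333) + (1.8333)·(1.8333) + (1.8333)·(1.8333) + (0.8333)·(0.8333) + (-2.1667)·(-2.1667)) / 5 = 46.8333/5 = 9.3667
  S = [[7.6, 1.2],
 [1.2, 9.3667]].

Step 3 — invert S. det(S) = 7.6·9.3667 - (1.2)² = 69.7467.
  S^{-1} = (1/det) · [[d, -b], [-b, a]] = [[0.1343, -0.0172],
 [-0.0172, 0.109]].

Step 4 — quadratic form (x̄ - mu_0)^T · S^{-1} · (x̄ - mu_0):
  S^{-1} · (x̄ - mu_0) = (-0.12, -0.0736),
  (x̄ - mu_0)^T · [...] = (-1)·(-0.12) + (-0.8333)·(-0.0736) = 0.1813.

Step 5 — scale by n: T² = 6 · 0.1813 = 1.0877.

T² ≈ 1.0877


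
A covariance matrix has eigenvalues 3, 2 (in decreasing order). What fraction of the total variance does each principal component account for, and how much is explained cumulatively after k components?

Step 1 — total variance = trace(Sigma) = Σ λ_i = 3 + 2 = 5.

Step 2 — fraction explained by component i = λ_i / Σ λ:
  PC1: 3/5 = 0.6
  PC2: 2/5 = 0.4

Step 3 — cumulative fraction after k components = (λ_1 + ... + λ_k) / Σ λ:
  k = 1: 3/5 = 0.6
  k = 2: (3 + 2)/5 = 5/5 = 1

Summary (fraction, with percent):

explained: PC1 0.6 (60%), PC2 0.4 (40%);  cumulative: 0.6, 1


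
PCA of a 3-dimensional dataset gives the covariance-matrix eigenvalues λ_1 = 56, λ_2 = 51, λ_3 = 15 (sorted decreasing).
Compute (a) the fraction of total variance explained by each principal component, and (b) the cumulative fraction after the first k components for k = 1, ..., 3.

Step 1 — total variance = trace(Sigma) = Σ λ_i = 56 + 51 + 15 = 122.

Step 2 — fraction explained by component i = λ_i / Σ λ:
  PC1: 56/122 = 0.459
  PC2: 51/122 = 0.418
  PC3: 15/122 = 0.123

Step 3 — cumulative fraction after k components = (λ_1 + ... + λ_k) / Σ λ:
  k = 1: 56/122 = 0.459
  k = 2: (56 + 51)/122 = 107/122 = 0.877
  k = 3: (56 + 51 + 15)/122 = 122/122 = 1

Summary (fraction, with percent):

explained: PC1 0.459 (45.9%), PC2 0.418 (41.8%), PC3 0.123 (12.3%);  cumulative: 0.459, 0.877, 1


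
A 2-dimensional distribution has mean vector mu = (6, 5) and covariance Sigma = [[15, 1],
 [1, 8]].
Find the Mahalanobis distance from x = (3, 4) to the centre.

Step 1 — centre the observation: (x - mu) = (-3, -1).

Step 2 — invert Sigma. det(Sigma) = 15·8 - (1)² = 119.
  Sigma^{-1} = (1/det) · [[d, -b], [-b, a]] = [[0.0672, -0.0084],
 [-0.0084, 0.1261]].

Step 3 — form the quadratic (x - mu)^T · Sigma^{-1} · (x - mu):
  Sigma^{-1} · (x - mu) = (-0.1933, -0.1008).
  (x - mu)^T · [Sigma^{-1} · (x - mu)] = (-3)·(-0.1933) + (-1)·(-0.1008) = 0.6807.

Step 4 — take square root: d = √(0.6807) ≈ 0.825.

d(x, mu) = √(0.6807) ≈ 0.825


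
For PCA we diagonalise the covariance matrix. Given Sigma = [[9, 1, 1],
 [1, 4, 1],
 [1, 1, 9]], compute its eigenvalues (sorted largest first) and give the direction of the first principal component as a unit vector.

Step 1 — characteristic polynomial p(λ) = det(λI - Sigma) = λ³ - tr·λ² + c_1·λ - det, where tr = trace, c_1 = sum of the principal 2×2 minors, det = det(Sigma):
  tr = 9 + 4 + 9 = 22,
  c_1 = (9·4 - (1)²) + (9·9 - (1)²) + (4·9 - (1)²) = 35 + 80 + 35 = 150,
  det = 9·(4·9 - (1)²) - (1)·((1)·9 - (1)·(1)) + (1)·((1)·(1) - 4·(1)) = 9·(35) - (1)·(8) + (1)·(-3) = 304.
  So p(λ) = λ³ - 22λ² + 150λ - 304.
Step 2 — look for an integer root (rational root theorem: any rational root is an integer divisor of 304). Testing λ = 8:
  p(8) = 512 - 1408 + 1200 - 304 = 0  ✓
  Dividing out (λ - 8): p(λ) = (λ - 8)(λ² - 14λ + 38).
Step 3 — remaining eigenvalues from the quadratic λ² - 14λ + 38 = 0:
  Δ = 14² - 4·38 = 196 - 152 = 44,  λ = (14 ± √44)/2 = (14 ± 6.6332)/2 ≈ 10.3166 or 3.6834.
  Sorted: λ_1 = 10.3166,  λ_2 = 8,  λ_3 = 3.6834  (check: sum = 22 = tr ✓).

Step 4 — unit eigenvector for λ_1 ≈ 10.3166: v spans the null space of (Sigma - λ_1 I), whose rows are
  r_1 = (-1.3166, 1, 1),  r_2 = (1, -6.3166, 1),  r_3 = (1, 1, -1.3166).
  v is orthogonal to every row, so take v ∝ r_1 × r_2 = ((1)·(1) - (1)·(-6.3166), (1)·(1) - (-1.3166)·(1), (-1.3166)·(-6.3166) - (1)·(1)) ≈ (7.3166, 2.3166, 7.3166).
  Let u = (7.3166, 2.3166, 7.3166).
  ||u|| = √((7.3166)² + (2.3166)² + (7.3166)²) = √(112.4327) ≈ 10.6034,  v_1 = u/||u|| ≈ (0.69, 0.2185, 0.69) (||v_1|| = 1).

λ_1 = 10.3166,  λ_2 = 8,  λ_3 = 3.6834;  v_1 ≈ (0.69, 0.2185, 0.69)


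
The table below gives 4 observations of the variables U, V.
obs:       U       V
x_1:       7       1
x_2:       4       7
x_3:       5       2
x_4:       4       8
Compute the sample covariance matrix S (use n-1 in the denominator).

Step 1 — column means:
  mean(U) = (7 + 4 + 5 + 4) / 4 = 20/4 = 5
  mean(V) = (1 + 7 + 2 + 8) / 4 = 18/4 = 4.5

Step 2 — sample covariance S[i,j] = (1/(n-1)) · Σ_k (x_{k,i} - mean_i) · (x_{k,j} - mean_j), with n-1 = 3.
  S[U,U] = ((2)·(2) + (-1)·(-1) + (0)·(0) + (-1)·(-1)) / 3 = 6/3 = 2
  S[U,V] = ((2)·(-3.5) + (-1)·(2.5) + (0)·(-2.5) + (-1)·(3.5)) / 3 = -13/3 = -4.3333
  S[V,V] = ((-3.5)·(-3.5) + (2.5)·(2.5) + (-2.5)·(-2.5) + (3.5)·(3.5)) / 3 = 37/3 = 12.3333

S is symmetric (S[j,i] = S[i,j]). Assembling:

S = [[2, -4.3333],
 [-4.3333, 12.3333]]


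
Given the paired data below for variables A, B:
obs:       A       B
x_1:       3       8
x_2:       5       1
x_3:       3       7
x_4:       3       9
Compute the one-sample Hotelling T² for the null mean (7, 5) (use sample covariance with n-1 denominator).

Step 1 — sample mean vector:
  mean(A) = (3 + 5 + 3 + 3) / 4 = 14/4 = 3.5
  mean(B) = (8 + 1 + 7 + 9) / 4 = 25/4 = 6.25
  x̄ = (3.5, 6.25),  deviation x̄ - mu_0 = (3.5, 6.25) - (7, 5) = (-3.5, 1.25).

Step 2 — sample covariance matrix, S[i,j] = (1/(n-1)) · Σ_k (x_{k,i} - mean_i) · (x_{k,j} - mean_j), divisor n-1 = 3:
  S[A,A] = ((-0.5)·(-0.5) + (1.5)·(1.5) + (-0.5)·(-0.5) + (-0.5)·(-0.5)) / 3 = 3/3 = 1
  S[A,B] = ((-0.5)·(1.75) + (1.5)·(-5.25) + (-0.5)·(0.75) + (-0.5)·(2.75)) / 3 = -10.5/3 = -3.5
  S[B,B] = ((1.75)·(1.75) + (-5.25)·(-5.25) + (0.75)·(0.75) + (2.75)·(2.75)) / 3 = 38.75/3 = 12.9167
  S = [[1, -3.5],
 [-3.5, 12.9167]].

Step 3 — invert S. det(S) = 1·12.9167 - (-3.5)² = 0.6667.
  S^{-1} = (1/det) · [[d, -b], [-b, a]] = [[19.375, 5.25],
 [5.25, 1.5]].

Step 4 — quadratic form (x̄ - mu_0)^T · S^{-1} · (x̄ - mu_0):
  S^{-1} · (x̄ - mu_0) = (-61.25, -16.5),
  (x̄ - mu_0)^T · [...] = (-3.5)·(-61.25) + (1.25)·(-16.5) = 193.75.

Step 5 — scale by n: T² = 4 · 193.75 = 775.

T² ≈ 775


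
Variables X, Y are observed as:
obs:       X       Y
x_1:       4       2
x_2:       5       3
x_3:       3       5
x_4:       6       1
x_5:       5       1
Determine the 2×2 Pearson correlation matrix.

Step 1 — column means:
  mean(X) = (4 + 5 + 3 + 6 + 5) / 5 = 23/5 = 4.6
  mean(Y) = (2 + 3 + 5 + 1 + 1) / 5 = 12/5 = 2.4

Step 2 — sample variances and covariances s[i,j] = (1/(n-1)) · Σ_k (x_{k,i} - mean_i) · (x_{k,j} - mean_j), with n-1 = 4:
  s[X,X] = ((-0.6)·(-0.6) + (0.4)·(0.4) + (-1.6)·(-1.6) + (1.4)·(1.4) + (0.4)·(0.4)) / 4 = 5.2/4 = 1.3
  s[X,Y] = ((-0.6)·(-0.4) + (0.4)·(0.6) + (-1.6)·(2.6) + (1.4)·(-1.4) + (0.4)·(-1.4)) / 4 = -6.2/4 = -1.55
  s[Y,Y] = ((-0.4)·(-0.4) + (0.6)·(0.6) + (2.6)·(2.6) + (-1.4)·(-1.4) + (-1.4)·(-1.4)) / 4 = 11.2/4 = 2.8
  Sample standard deviations s_i = √(s[i,i]):
  s(X) = √(1.3) = 1.1402
  s(Y) = √(2.8) = 1.6733

Step 3 — r_{ij} = s_{ij} / (s_i · s_j):
  r[X,X] = 1 (diagonal).
  r[X,Y] = -1.55 / (1.1402 · 1.6733) = -1.55 / 1.9079 = -0.8124
  r[Y,Y] = 1 (diagonal).

R is symmetric with unit diagonal. Assembling:

R = [[1, -0.8124],
 [-0.8124, 1]]


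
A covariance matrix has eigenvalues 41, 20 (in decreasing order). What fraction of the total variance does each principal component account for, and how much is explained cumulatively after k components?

Step 1 — total variance = trace(Sigma) = Σ λ_i = 41 + 20 = 61.

Step 2 — fraction explained by component i = λ_i / Σ λ:
  PC1: 41/61 = 0.6721
  PC2: 20/61 = 0.3279

Step 3 — cumulative fraction after k components = (λ_1 + ... + λ_k) / Σ λ:
  k = 1: 41/61 = 0.6721
  k = 2: (41 + 20)/61 = 61/61 = 1

Summary (fraction, with percent):

explained: PC1 0.6721 (67.21%), PC2 0.3279 (32.79%);  cumulative: 0.6721, 1


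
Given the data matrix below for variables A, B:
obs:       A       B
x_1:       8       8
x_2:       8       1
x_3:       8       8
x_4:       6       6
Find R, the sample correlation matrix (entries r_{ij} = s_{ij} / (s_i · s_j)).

Step 1 — column means:
  mean(A) = (8 + 8 + 8 + 6) / 4 = 30/4 = 7.5
  mean(B) = (8 + 1 + 8 + 6) / 4 = 23/4 = 5.75

Step 2 — sample variances and covariances s[i,j] = (1/(n-1)) · Σ_k (x_{k,i} - mean_i) · (x_{k,j} - mean_j), with n-1 = 3:
  s[A,A] = ((0.5)·(0.5) + (0.5)·(0.5) + (0.5)·(0.5) + (-1.5)·(-1.5)) / 3 = 3/3 = 1
  s[A,B] = ((0.5)·(2.25) + (0.5)·(-4.75) + (0.5)·(2.25) + (-1.5)·(0.25)) / 3 = -0.5/3 = -0.1667
  s[B,B] = ((2.25)·(2.25) + (-4.75)·(-4.75) + (2.25)·(2.25) + (0.25)·(0.25)) / 3 = 32.75/3 = 10.9167
  Sample standard deviations s_i = √(s[i,i]):
  s(A) = √(1) = 1
  s(B) = √(10.9167) = 3.304

Step 3 — r_{ij} = s_{ij} / (s_i · s_j):
  r[A,A] = 1 (diagonal).
  r[A,B] = -0.1667 / (1 · 3.304) = -0.1667 / 3.304 = -0.0504
  r[B,B] = 1 (diagonal).

R is symmetric with unit diagonal. Assembling:

R = [[1, -0.0504],
 [-0.0504, 1]]


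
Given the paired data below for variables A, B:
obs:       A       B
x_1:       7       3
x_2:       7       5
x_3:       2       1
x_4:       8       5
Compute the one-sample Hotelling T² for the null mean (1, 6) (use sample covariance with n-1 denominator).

Step 1 — sample mean vector:
  mean(A) = (7 + 7 + 2 + 8) / 4 = 24/4 = 6
  mean(B) = (3 + 5 + 1 + 5) / 4 = 14/4 = 3.5
  x̄ = (6, 3.5),  deviation x̄ - mu_0 = (6, 3.5) - (1, 6) = (5, -2.5).

Step 2 — sample covariance matrix, S[i,j] = (1/(n-1)) · Σ_k (x_{k,i} - mean_i) · (x_{k,j} - mean_j), divisor n-1 = 3:
  S[A,A] = ((1)·(1) + (1)·(1) + (-4)·(-4) + (2)·(2)) / 3 = 22/3 = 7.3333
  S[A,B] = ((1)·(-0.5) + (1)·(1.5) + (-4)·(-2.5) + (2)·(1.5)) / 3 = 14/3 = 4.6667
  S[B,B] = ((-0.5)·(-0.5) + (1.5)·(1.5) + (-2.5)·(-2.5) + (1.5)·(1.5)) / 3 = 11/3 = 3.6667
  S = [[7.3333, 4.6667],
 [4.6667, 3.6667]].

Step 3 — invert S. det(S) = 7.3333·3.6667 - (4.6667)² = 5.1111.
  S^{-1} = (1/det) · [[d, -b], [-b, a]] = [[0.7174, -0.913],
 [-0.913, 1.4348]].

Step 4 — quadratic form (x̄ - mu_0)^T · S^{-1} · (x̄ - mu_0):
  S^{-1} · (x̄ - mu_0) = (5.8696, -8.1522),
  (x̄ - mu_0)^T · [...] = (5)·(5.8696) + (-2.5)·(-8.1522) = 49.7283.

Step 5 — scale by n: T² = 4 · 49.7283 = 198.913.

T² ≈ 198.913


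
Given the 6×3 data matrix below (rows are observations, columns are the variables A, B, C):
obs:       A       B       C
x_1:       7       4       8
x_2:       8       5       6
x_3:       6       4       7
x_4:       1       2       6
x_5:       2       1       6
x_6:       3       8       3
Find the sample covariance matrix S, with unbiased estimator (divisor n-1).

Step 1 — column means:
  mean(A) = (7 + 8 + 6 + 1 + 2 + 3) / 6 = 27/6 = 4.5
  mean(B) = (4 + 5 + 4 + 2 + 1 + 8) / 6 = 24/6 = 4
  mean(C) = (8 + 6 + 7 + 6 + 6 + 3) / 6 = 36/6 = 6

Step 2 — sample covariance S[i,j] = (1/(n-1)) · Σ_k (x_{k,i} - mean_i) · (x_{k,j} - mean_j), with n-1 = 5.
  S[A,A] = ((2.5)·(2.5) + (3.5)·(3.5) + (1.5)·(1.5) + (-3.5)·(-3.5) + (-2.5)·(-2.5) + (-1.5)·(-1.5)) / 5 = 41.5/5 = 8.3
  S[A,B] = ((2.5)·(0) + (3.5)·(1) + (1.5)·(0) + (-3.5)·(-2) + (-2.5)·(-3) + (-1.5)·(4)) / 5 = 12/5 = 2.4
  S[A,C] = ((2.5)·(2) + (3.5)·(0) + (1.5)·(1) + (-3.5)·(0) + (-2.5)·(0) + (-1.5)·(-3)) / 5 = 11/5 = 2.2
  S[B,B] = ((0)·(0) + (1)·(1) + (0)·(0) + (-2)·(-2) + (-3)·(-3) + (4)·(4)) / 5 = 30/5 = 6
  S[B,C] = ((0)·(2) + (1)·(0) + (0)·(1) + (-2)·(0) + (-3)·(0) + (4)·(-3)) / 5 = -12/5 = -2.4
  S[C,C] = ((2)·(2) + (0)·(0) + (1)·(1) + (0)·(0) + (0)·(0) + (-3)·(-3)) / 5 = 14/5 = 2.8

S is symmetric (S[j,i] = S[i,j]). Assembling:

S = [[8.3, 2.4, 2.2],
 [2.4, 6, -2.4],
 [2.2, -2.4, 2.8]]


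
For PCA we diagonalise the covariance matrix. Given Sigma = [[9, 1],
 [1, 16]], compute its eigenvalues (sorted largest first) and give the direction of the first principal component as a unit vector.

Step 1 — characteristic polynomial of 2×2 Sigma:
  det(Sigma - λI) = λ² - trace · λ + det = 0.
  trace = 9 + 16 = 25, det = 9·16 - (1)² = 143.
Step 2 — discriminant:
  Δ = trace² - 4·det = 625 - 572 = 53.
Step 3 — eigenvalues:
  λ = (trace ± √Δ)/2 = (25 ± 7.2801)/2,
  λ_1 = 16.1401,  λ_2 = 8.8599.

Step 4 — unit eigenvector for λ_1: solve (Sigma - λ_1 I)v = 0. First row:
  (9 - 16.1401)·v_x + (1)·v_y = 0, i.e. (-7.1401)·v_x + (1)·v_y = 0,
  so v ∝ (b, λ_1 - a) = (1, 7.1401) = u.
  ||u|| = √((1)² + (7.1401)²) = √(51.9804) ≈ 7.2097,
  v_1 = u/||u|| ≈ (0.1387, 0.9903) (||v_1|| = 1).

λ_1 = 16.1401,  λ_2 = 8.8599;  v_1 ≈ (0.1387, 0.9903)


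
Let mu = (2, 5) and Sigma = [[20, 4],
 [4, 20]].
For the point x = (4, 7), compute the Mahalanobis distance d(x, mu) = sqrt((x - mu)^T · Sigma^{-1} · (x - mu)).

Step 1 — centre the observation: (x - mu) = (2, 2).

Step 2 — invert Sigma. det(Sigma) = 20·20 - (4)² = 384.
  Sigma^{-1} = (1/det) · [[d, -b], [-b, a]] = [[0.0521, -0.0104],
 [-0.0104, 0.0521]].

Step 3 — form the quadratic (x - mu)^T · Sigma^{-1} · (x - mu):
  Sigma^{-1} · (x - mu) = (0.0833, 0.0833).
  (x - mu)^T · [Sigma^{-1} · (x - mu)] = (2)·(0.0833) + (2)·(0.0833) = 0.3333.

Step 4 — take square root: d = √(0.3333) ≈ 0.5774.

d(x, mu) = √(0.3333) ≈ 0.5774


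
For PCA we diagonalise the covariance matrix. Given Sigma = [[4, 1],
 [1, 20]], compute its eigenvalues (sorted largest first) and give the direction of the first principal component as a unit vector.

Step 1 — characteristic polynomial of 2×2 Sigma:
  det(Sigma - λI) = λ² - trace · λ + det = 0.
  trace = 4 + 20 = 24, det = 4·20 - (1)² = 79.
Step 2 — discriminant:
  Δ = trace² - 4·det = 576 - 316 = 260.
Step 3 — eigenvalues:
  λ = (trace ± √Δ)/2 = (24 ± 16.1245)/2,
  λ_1 = 20.0623,  λ_2 = 3.9377.

Step 4 — unit eigenvector for λ_1: solve (Sigma - λ_1 I)v = 0. First row:
  (4 - 20.0623)·v_x + (1)·v_y = 0, i.e. (-16.0623)·v_x + (1)·v_y = 0,
  so v ∝ (b, λ_1 - a) = (1, 16.0623) = u.
  ||u|| = √((1)² + (16.0623)²) = √(258.9961) ≈ 16.0934,
  v_1 = u/||u|| ≈ (0.0621, 0.9981) (||v_1|| = 1).

λ_1 = 20.0623,  λ_2 = 3.9377;  v_1 ≈ (0.0621, 0.9981)


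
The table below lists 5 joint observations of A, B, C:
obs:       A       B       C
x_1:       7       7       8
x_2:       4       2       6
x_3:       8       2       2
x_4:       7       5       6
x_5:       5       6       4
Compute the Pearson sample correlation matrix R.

Step 1 — column means:
  mean(A) = (7 + 4 + 8 + 7 + 5) / 5 = 31/5 = 6.2
  mean(B) = (7 + 2 + 2 + 5 + 6) / 5 = 22/5 = 4.4
  mean(C) = (8 + 6 + 2 + 6 + 4) / 5 = 26/5 = 5.2

Step 2 — sample variances and covariances s[i,j] = (1/(n-1)) · Σ_k (x_{k,i} - mean_i) · (x_{k,j} - mean_j), with n-1 = 4:
  s[A,A] = ((0.8)·(0.8) + (-2.2)·(-2.2) + (1.8)·(1.8) + (0.8)·(0.8) + (-1.2)·(-1.2)) / 4 = 10.8/4 = 2.7
  s[A,B] = ((0.8)·(2.6) + (-2.2)·(-2.4) + (1.8)·(-2.4) + (0.8)·(0.6) + (-1.2)·(1.6)) / 4 = 1.6/4 = 0.4
  s[A,C] = ((0.8)·(2.8) + (-2.2)·(0.8) + (1.8)·(-3.2) + (0.8)·(0.8) + (-1.2)·(-1.2)) / 4 = -3.2/4 = -0.8
  s[B,B] = ((2.6)·(2.6) + (-2.4)·(-2.4) + (-2.4)·(-2.4) + (0.6)·(0.6) + (1.6)·(1.6)) / 4 = 21.2/4 = 5.3
  s[B,C] = ((2.6)·(2.8) + (-2.4)·(0.8) + (-2.4)·(-3.2) + (0.6)·(0.8) + (1.6)·(-1.2)) / 4 = 11.6/4 = 2.9
  s[C,C] = ((2.8)·(2.8) + (0.8)·(0.8) + (-3.2)·(-3.2) + (0.8)·(0.8) + (-1.2)·(-1.2)) / 4 = 20.8/4 = 5.2
  Sample standard deviations s_i = √(s[i,i]):
  s(A) = √(2.7) = 1.6432
  s(B) = √(5.3) = 2.3022
  s(C) = √(5.2) = 2.2804

Step 3 — r_{ij} = s_{ij} / (s_i · s_j):
  r[A,A] = 1 (diagonal).
  r[A,B] = 0.4 / (1.6432 · 2.3022) = 0.4 / 3.7829 = 0.1057
  r[A,C] = -0.8 / (1.6432 · 2.2804) = -0.8 / 3.747 = -0.2135
  r[B,B] = 1 (diagonal).
  r[B,C] = 2.9 / (2.3022 · 2.2804) = 2.9 / 5.2498 = 0.5524
  r[C,C] = 1 (diagonal).

R is symmetric with unit diagonal. Assembling:

R = [[1, 0.1057, -0.2135],
 [0.1057, 1, 0.5524],
 [-0.2135, 0.5524, 1]]


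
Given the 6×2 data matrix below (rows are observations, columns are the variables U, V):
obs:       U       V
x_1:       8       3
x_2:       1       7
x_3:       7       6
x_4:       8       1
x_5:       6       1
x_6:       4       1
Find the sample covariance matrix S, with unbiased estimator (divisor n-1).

Step 1 — column means:
  mean(U) = (8 + 1 + 7 + 8 + 6 + 4) / 6 = 34/6 = 5.6667
  mean(V) = (3 + 7 + 6 + 1 + 1 + 1) / 6 = 19/6 = 3.1667

Step 2 — sample covariance S[i,j] = (1/(n-1)) · Σ_k (x_{k,i} - mean_i) · (x_{k,j} - mean_j), with n-1 = 5.
  S[U,U] = ((2.3333)·(2.3333) + (-4.6667)·(-4.6667) + (1.3333)·(1.3333) + (2.3333)·(2.3333) + (0.3333)·(0.3333) + (-1.6667)·(-1.6667)) / 5 = 37.3333/5 = 7.4667
  S[U,V] = ((2.3333)·(-0.1667) + (-4.6667)·(3.8333) + (1.3333)·(2.8333) + (2.3333)·(-2.1667) + (0.3333)·(-2.1667) + (-1.6667)·(-2.1667)) / 5 = -16.6667/5 = -3.3333
  S[V,V] = ((-0.1667)·(-0.1667) + (3.8333)·(3.8333) + (2.8333)·(2.8333) + (-2.1667)·(-2.1667) + (-2.1667)·(-2.1667) + (-2.1667)·(-2.1667)) / 5 = 36.8333/5 = 7.3667

S is symmetric (S[j,i] = S[i,j]). Assembling:

S = [[7.4667, -3.3333],
 [-3.3333, 7.3667]]


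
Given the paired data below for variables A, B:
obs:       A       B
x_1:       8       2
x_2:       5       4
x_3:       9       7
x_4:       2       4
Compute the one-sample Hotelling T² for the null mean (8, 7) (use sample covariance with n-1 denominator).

Step 1 — sample mean vector:
  mean(A) = (8 + 5 + 9 + 2) / 4 = 24/4 = 6
  mean(B) = (2 + 4 + 7 + 4) / 4 = 17/4 = 4.25
  x̄ = (6, 4.25),  deviation x̄ - mu_0 = (6, 4.25) - (8, 7) = (-2, -2.75).

Step 2 — sample covariance matrix, S[i,j] = (1/(n-1)) · Σ_k (x_{k,i} - mean_i) · (x_{k,j} - mean_j), divisor n-1 = 3:
  S[A,A] = ((2)·(2) + (-1)·(-1) + (3)·(3) + (-4)·(-4)) / 3 = 30/3 = 10
  S[A,B] = ((2)·(-2.25) + (-1)·(-0.25) + (3)·(2.75) + (-4)·(-0.25)) / 3 = 5/3 = 1.6667
  S[B,B] = ((-2.25)·(-2.25) + (-0.25)·(-0.25) + (2.75)·(2.75) + (-0.25)·(-0.25)) / 3 = 12.75/3 = 4.25
  S = [[10, 1.6667],
 [1.6667, 4.25]].

Step 3 — invert S. det(S) = 10·4.25 - (1.6667)² = 39.7222.
  S^{-1} = (1/det) · [[d, -b], [-b, a]] = [[0.107, -0.042],
 [-0.042, 0.2517]].

Step 4 — quadratic form (x̄ - mu_0)^T · S^{-1} · (x̄ - mu_0):
  S^{-1} · (x̄ - mu_0) = (-0.0986, -0.6084),
  (x̄ - mu_0)^T · [...] = (-2)·(-0.0986) + (-2.75)·(-0.6084) = 1.8703.

Step 5 — scale by n: T² = 4 · 1.8703 = 7.4811.

T² ≈ 7.4811


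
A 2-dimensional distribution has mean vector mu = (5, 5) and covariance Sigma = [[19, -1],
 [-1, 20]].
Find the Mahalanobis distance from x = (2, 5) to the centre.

Step 1 — centre the observation: (x - mu) = (-3, 0).

Step 2 — invert Sigma. det(Sigma) = 19·20 - (-1)² = 379.
  Sigma^{-1} = (1/det) · [[d, -b], [-b, a]] = [[0.0528, 0.0026],
 [0.0026, 0.0501]].

Step 3 — form the quadratic (x - mu)^T · Sigma^{-1} · (x - mu):
  Sigma^{-1} · (x - mu) = (-0.1583, -0.0079).
  (x - mu)^T · [Sigma^{-1} · (x - mu)] = (-3)·(-0.1583) + (0)·(-0.0079) = 0.4749.

Step 4 — take square root: d = √(0.4749) ≈ 0.6892.

d(x, mu) = √(0.4749) ≈ 0.6892


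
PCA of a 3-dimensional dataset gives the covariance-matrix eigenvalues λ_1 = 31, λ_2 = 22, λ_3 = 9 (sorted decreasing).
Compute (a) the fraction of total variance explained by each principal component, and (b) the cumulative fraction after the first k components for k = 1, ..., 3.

Step 1 — total variance = trace(Sigma) = Σ λ_i = 31 + 22 + 9 = 62.

Step 2 — fraction explained by component i = λ_i / Σ λ:
  PC1: 31/62 = 0.5
  PC2: 22/62 = 0.3548
  PC3: 9/62 = 0.1452

Step 3 — cumulative fraction after k components = (λ_1 + ... + λ_k) / Σ λ:
  k = 1: 31/62 = 0.5
  k = 2: (31 + 22)/62 = 53/62 = 0.8548
  k = 3: (31 + 22 + 9)/62 = 62/62 = 1

Summary (fraction, with percent):

explained: PC1 0.5 (50%), PC2 0.3548 (35.48%), PC3 0.1452 (14.52%);  cumulative: 0.5, 0.8548, 1


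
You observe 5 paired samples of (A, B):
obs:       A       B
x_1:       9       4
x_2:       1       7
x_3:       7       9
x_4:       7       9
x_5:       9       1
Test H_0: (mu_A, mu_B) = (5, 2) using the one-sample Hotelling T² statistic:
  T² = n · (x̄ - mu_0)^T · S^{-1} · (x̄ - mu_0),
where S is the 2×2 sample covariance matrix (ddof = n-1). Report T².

Step 1 — sample mean vector:
  mean(A) = (9 + 1 + 7 + 7 + 9) / 5 = 33/5 = 6.6
  mean(B) = (4 + 7 + 9 + 9 + 1) / 5 = 30/5 = 6
  x̄ = (6.6, 6),  deviation x̄ - mu_0 = (6.6, 6) - (5, 2) = (1.6, 4).

Step 2 — sample covariance matrix, S[i,j] = (1/(n-1)) · Σ_k (x_{k,i} - mean_i) · (x_{k,j} - mean_j), divisor n-1 = 4:
  S[A,A] = ((2.4)·(2.4) + (-5.6)·(-5.6) + (0.4)·(0.4) + (0.4)·(0.4) + (2.4)·(2.4)) / 4 = 43.2/4 = 10.8
  S[A,B] = ((2.4)·(-2) + (-5.6)·(1) + (0.4)·(3) + (0.4)·(3) + (2.4)·(-5)) / 4 = -20/4 = -5
  S[B,B] = ((-2)·(-2) + (1)·(1) + (3)·(3) + (3)·(3) + (-5)·(-5)) / 4 = 48/4 = 12
  S = [[10.8, -5],
 [-5, 12]].

Step 3 — invert S. det(S) = 10.8·12 - (-5)² = 104.6.
  S^{-1} = (1/det) · [[d, -b], [-b, a]] = [[0.1147, 0.0478],
 [0.0478, 0.1033]].

Step 4 — quadratic form (x̄ - mu_0)^T · S^{-1} · (x̄ - mu_0):
  S^{-1} · (x̄ - mu_0) = (0.3748, 0.4895),
  (x̄ - mu_0)^T · [...] = (1.6)·(0.3748) + (4)·(0.4895) = 2.5576.

Step 5 — scale by n: T² = 5 · 2.5576 = 12.7878.

T² ≈ 12.7878
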